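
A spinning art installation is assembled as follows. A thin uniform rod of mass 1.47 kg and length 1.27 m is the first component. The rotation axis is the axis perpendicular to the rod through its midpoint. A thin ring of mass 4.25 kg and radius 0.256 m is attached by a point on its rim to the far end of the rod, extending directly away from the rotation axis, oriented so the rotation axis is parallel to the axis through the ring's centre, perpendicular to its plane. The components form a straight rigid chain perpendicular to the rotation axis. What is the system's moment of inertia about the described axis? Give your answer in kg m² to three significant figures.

3.85

Thin rod: I_cm = (1/12)ML² = (1/12)(1.47)(1.27)² = 0.19758 kg m²; axis through the centre, so I = 0.19758 kg m².
Thin ring: I_cm = MR² = (4.25)(0.256)² = 0.27853 kg m²; centre at d = 0.635 + 0.256 = 0.891 m, so I = I_cm + Md² gives I = 0.27853 + (4.25)(0.891)² = 3.6525 kg m².
Total I = 0.19758 + 3.6525 = 3.8501 kg m².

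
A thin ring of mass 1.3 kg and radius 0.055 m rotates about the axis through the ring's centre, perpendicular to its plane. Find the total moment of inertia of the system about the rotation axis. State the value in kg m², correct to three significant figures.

0.00393

I_cm = MR² = (1.3)(0.055)² = 0.0039325 kg m²; axis through the centre, so I = 0.0039325 kg m².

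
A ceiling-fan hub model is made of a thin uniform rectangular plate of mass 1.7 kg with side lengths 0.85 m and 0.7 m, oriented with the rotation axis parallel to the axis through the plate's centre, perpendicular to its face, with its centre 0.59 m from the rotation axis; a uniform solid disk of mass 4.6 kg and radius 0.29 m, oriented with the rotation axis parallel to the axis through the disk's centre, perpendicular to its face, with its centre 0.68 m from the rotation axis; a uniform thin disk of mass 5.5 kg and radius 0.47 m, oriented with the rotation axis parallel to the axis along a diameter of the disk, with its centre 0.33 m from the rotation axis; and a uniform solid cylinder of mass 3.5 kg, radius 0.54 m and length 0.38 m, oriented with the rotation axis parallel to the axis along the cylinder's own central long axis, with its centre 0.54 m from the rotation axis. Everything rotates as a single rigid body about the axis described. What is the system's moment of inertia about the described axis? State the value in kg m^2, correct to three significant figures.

5.52

Rectangular plate: I_cm = (1/12)M(a²+b²) = (1/12)(1.7)[(0.85)² + (0.7)²] = 0.17177 kg m^2; centre at d = 0.59 m, so I = I_cm + Md² gives I = 0.17177 + (1.7)(0.59)² = 0.76354 kg m^2.
Solid disk: I_cm = (1/2)MR² = (1/2)(4.6)(0.29)² = 0.19343 kg m^2; centre at d = 0.68 m, so I = I_cm + Md² gives I = 0.19343 + (4.6)(0.68)² = 2.3205 kg m^2.
Thin disk: I_cm = (1/4)MR² = (1/4)(5.5)(0.47)² = 0.30374 kg m^2; centre at d = 0.33 m, so I = I_cm + Md² gives I = 0.30374 + (5.5)(0.33)² = 0.90269 kg m^2.
Solid cylinder: I_cm = (1/2)MR² = (1/2)(3.5)(0.54)² = 0.5103 kg m^2; centre at d = 0.54 m, so I = I_cm + Md² gives I = 0.5103 + (3.5)(0.54)² = 1.5309 kg m^2.
Total I = 0.76354 + 2.3205 + 0.90269 + 1.5309 = 5.5176 kg m^2.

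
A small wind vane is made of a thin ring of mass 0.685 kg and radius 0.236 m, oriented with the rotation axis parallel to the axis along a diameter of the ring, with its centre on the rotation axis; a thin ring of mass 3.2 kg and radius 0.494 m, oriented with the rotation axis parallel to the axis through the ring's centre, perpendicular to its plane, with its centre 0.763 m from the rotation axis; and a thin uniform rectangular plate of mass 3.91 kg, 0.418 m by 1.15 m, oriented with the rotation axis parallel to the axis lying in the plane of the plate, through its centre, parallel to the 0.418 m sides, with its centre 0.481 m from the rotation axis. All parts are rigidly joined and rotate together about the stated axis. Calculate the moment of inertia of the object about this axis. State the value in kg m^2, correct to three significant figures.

Thin ring: I_cm = (1/2)MR² = (1/2)(0.685)(0.236)² = 0.019076 kg m^2; axis through the centre, so I = 0.019076 kg m^2.
Thin ring: I_cm = MR² = (3.2)(0.494)² = 0.78092 kg m^2; centre at d = 0.763 m, so I = I_cm + Md² gives I = 0.78092 + (3.2)(0.763)² = 2.6439 kg m^2.
Rectangular plate: I_cm = (1/12)Mb² = (1/12)(3.91)(1.15)² = 0.43091 kg m^2; centre at d = 0.481 m, so I = I_cm + Md² gives I = 0.43091 + (3.91)(0.481)² = 1.3355 kg m^2.
Total I = 0.019076 + 2.6439 + 1.3355 = 3.9985 kg m^2.

4.00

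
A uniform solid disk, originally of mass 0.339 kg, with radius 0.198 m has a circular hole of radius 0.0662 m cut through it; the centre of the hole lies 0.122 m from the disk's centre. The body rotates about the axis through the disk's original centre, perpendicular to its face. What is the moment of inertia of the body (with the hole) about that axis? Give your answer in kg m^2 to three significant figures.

Unpierced body about its centre: I₀ = (1/2)MR² = (1/2)(0.339)(0.198)² = 0.0066451 kg m^2.
The removed disk has mass m = M·(r/R)² = (0.339)(0.0662/0.198)² = 0.037895 kg (same uniform areal density).
Its moment of inertia about the rotation axis (parallel-axis theorem): I_hole = (1/2)mr² + md² = (1/2)(0.037895)(0.0662)² + (0.037895)(0.122)² = 0.00064707 kg m^2.
Treating the hole as negative mass, I = I₀ − I_hole = 0.0066451 − 0.00064707 = 0.005998 kg m^2.

0.00600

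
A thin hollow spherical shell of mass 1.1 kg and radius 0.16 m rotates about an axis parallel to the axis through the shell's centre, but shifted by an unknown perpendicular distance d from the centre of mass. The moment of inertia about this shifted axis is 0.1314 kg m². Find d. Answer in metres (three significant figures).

0.320

About the centre-of-mass axis, I_cm = (2/3)MR² = (2/3)(1.1)(0.16)² = 0.018773 kg m².
Parallel axis theorem: I = I_cm + Md², so Md² = 0.1314 − 0.018773 = 0.11263 kg m².
d = √(0.11263 / 1.1) = 0.31998 m.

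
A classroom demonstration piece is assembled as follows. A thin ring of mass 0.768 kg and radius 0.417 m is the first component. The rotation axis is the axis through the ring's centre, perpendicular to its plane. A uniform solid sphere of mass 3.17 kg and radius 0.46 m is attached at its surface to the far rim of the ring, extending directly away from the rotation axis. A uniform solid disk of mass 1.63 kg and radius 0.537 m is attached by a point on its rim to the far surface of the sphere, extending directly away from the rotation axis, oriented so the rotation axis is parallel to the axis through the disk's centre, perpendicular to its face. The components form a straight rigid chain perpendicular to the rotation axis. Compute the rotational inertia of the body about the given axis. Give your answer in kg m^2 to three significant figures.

8.80

Thin ring: I_cm = MR² = (0.768)(0.417)² = 0.13355 kg m^2; axis through the centre, so I = 0.13355 kg m^2.
Solid sphere: I_cm = (2/5)MR² = (2/5)(3.17)(0.46)² = 0.26831 kg m^2; centre at d = 0.417 + 0.46 = 0.877 m, so the parallel axis theorem gives I = 0.26831 + (3.17)(0.877)² = 2.7064 kg m^2.
Solid disk: I_cm = (1/2)MR² = (1/2)(1.63)(0.537)² = 0.23502 kg m^2; centre at d = 0.417 + 0.46 + 0.46 + 0.537 = 1.874 m, so the parallel axis theorem gives I = 0.23502 + (1.63)(1.874)² = 5.9594 kg m^2.
Total I = 0.13355 + 2.7064 + 5.9594 = 8.7994 kg m^2.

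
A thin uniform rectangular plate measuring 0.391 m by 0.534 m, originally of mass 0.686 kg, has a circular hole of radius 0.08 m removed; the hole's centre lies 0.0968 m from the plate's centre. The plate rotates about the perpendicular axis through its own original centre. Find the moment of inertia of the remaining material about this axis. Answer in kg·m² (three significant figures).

0.0242

Unpierced body about its centre: I₀ = (1/12)M(a²+b²) = (1/12)(0.686)[(0.391)² + (0.534)²] = 0.025041 kg·m².
The removed disk has mass m = M·πr²/(ab) = (0.686)·π(0.08)²/(0.391·0.534) = 0.06606 kg (same uniform areal density).
Its moment of inertia about the rotation axis (parallel-axis theorem): I_hole = (1/2)mr² + md² = (1/2)(0.06606)(0.08)² + (0.06606)(0.0968)² = 0.00083039 kg·m².
Treating the hole as negative mass, I = I₀ − I_hole = 0.025041 − 0.00083039 = 0.024211 kg·m².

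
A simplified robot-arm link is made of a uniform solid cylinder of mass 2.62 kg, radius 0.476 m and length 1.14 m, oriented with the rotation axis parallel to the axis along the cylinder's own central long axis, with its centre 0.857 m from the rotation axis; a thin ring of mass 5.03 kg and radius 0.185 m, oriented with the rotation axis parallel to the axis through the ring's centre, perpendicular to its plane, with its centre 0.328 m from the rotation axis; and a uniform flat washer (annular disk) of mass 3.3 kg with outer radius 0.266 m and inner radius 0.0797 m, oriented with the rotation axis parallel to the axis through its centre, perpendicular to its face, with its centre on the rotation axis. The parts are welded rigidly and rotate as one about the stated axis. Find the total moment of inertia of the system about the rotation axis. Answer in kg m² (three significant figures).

3.06

Solid cylinder: I_cm = (1/2)MR² = (1/2)(2.62)(0.476)² = 0.29681 kg m²; centre at d = 0.857 m, so I = I_cm + Md² gives I = 0.29681 + (2.62)(0.857)² = 2.2211 kg m².
Thin ring: I_cm = MR² = (5.03)(0.185)² = 0.17215 kg m²; centre at d = 0.328 m, so I = I_cm + Md² gives I = 0.17215 + (5.03)(0.328)² = 0.7133 kg m².
Annular disk: I_cm = (1/2)M(R²+r²) = (1/2)(3.3)[(0.266)² + (0.0797)²] = 0.12723 kg m²; axis through the centre, so I = 0.12723 kg m².
Total I = 2.2211 + 0.7133 + 0.12723 = 3.0616 kg m².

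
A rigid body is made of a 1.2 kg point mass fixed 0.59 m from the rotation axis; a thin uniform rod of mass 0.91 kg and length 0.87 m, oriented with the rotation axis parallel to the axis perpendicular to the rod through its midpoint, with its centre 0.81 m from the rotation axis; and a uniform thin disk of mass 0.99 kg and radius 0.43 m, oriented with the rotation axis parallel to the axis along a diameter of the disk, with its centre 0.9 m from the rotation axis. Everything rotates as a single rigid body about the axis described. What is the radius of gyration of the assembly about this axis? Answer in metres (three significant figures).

0.787

Point mass: I_cm = 0; centre at d = 0.59 m, so I = I_cm + Md² gives I = 0 + (1.2)(0.59)² = 0.41772 kg·m².
Thin rod: I_cm = (1/12)ML² = (1/12)(0.91)(0.87)² = 0.057398 kg·m²; centre at d = 0.81 m, so I = I_cm + Md² gives I = 0.057398 + (0.91)(0.81)² = 0.65445 kg·m².
Thin disk: I_cm = (1/4)MR² = (1/4)(0.99)(0.43)² = 0.045763 kg·m²; centre at d = 0.9 m, so I = I_cm + Md² gives I = 0.045763 + (0.99)(0.9)² = 0.84766 kg·m².
Total I = 1.9198 kg·m²; total mass M = 3.1 kg.
k = √(I/M) = √(1.9198/3.1) = 0.78696 m.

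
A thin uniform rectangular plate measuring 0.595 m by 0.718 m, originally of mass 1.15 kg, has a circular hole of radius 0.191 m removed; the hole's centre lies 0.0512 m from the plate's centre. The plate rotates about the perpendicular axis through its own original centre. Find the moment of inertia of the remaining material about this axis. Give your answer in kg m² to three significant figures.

0.0769

Unpierced body about its centre: I₀ = (1/12)M(a²+b²) = (1/12)(1.15)[(0.595)² + (0.718)²] = 0.083332 kg m².
The removed disk has mass m = M·πr²/(ab) = (1.15)·π(0.191)²/(0.595·0.718) = 0.30851 kg (same uniform areal density).
Its moment of inertia about the rotation axis (parallel-axis theorem): I_hole = (1/2)mr² + md² = (1/2)(0.30851)(0.191)² + (0.30851)(0.0512)² = 0.0064362 kg m².
Treating the hole as negative mass, I = I₀ − I_hole = 0.083332 − 0.0064362 = 0.076896 kg m².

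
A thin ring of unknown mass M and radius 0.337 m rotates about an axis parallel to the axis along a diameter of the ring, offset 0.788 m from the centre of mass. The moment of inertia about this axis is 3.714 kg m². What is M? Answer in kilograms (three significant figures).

5.48

I = I_cm + Md² = (1/2)MR² + Md² = M·[0.5·(0.337)² + (0.788)²] = M·0.67773.
So M = 3.714 / 0.67773 = 5.4801 kg.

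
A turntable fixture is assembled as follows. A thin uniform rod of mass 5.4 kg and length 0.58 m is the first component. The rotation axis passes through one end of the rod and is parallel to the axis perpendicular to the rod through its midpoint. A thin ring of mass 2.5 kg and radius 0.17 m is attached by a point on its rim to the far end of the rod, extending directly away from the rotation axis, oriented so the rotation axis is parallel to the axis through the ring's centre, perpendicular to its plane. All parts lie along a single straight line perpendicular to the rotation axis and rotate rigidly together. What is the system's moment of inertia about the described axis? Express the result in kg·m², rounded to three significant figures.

2.08

Thin rod: I_cm = (1/12)ML² = (1/12)(5.4)(0.58)² = 0.15138 kg·m²; centre at d = 0.29 m, so the parallel axis theorem gives I = 0.15138 + (5.4)(0.29)² = 0.60552 kg·m².
Thin ring: I_cm = MR² = (2.5)(0.17)² = 0.07225 kg·m²; centre at d = 0.29 + 0.29 + 0.17 = 0.75 m, so the parallel axis theorem gives I = 0.07225 + (2.5)(0.75)² = 1.4785 kg·m².
Total I = 0.60552 + 1.4785 = 2.084 kg·m².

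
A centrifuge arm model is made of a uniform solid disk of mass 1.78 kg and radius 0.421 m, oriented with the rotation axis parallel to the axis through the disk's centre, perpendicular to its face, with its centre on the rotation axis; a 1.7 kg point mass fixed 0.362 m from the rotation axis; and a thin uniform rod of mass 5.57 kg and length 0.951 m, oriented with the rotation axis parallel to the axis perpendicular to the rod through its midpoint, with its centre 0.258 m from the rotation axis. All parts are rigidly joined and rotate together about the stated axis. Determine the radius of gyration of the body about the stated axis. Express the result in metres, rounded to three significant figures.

0.360

Solid disk: I_cm = (1/2)MR² = (1/2)(1.78)(0.421)² = 0.15774 kg m²; axis through the centre, so I = 0.15774 kg m².
Point mass: I_cm = 0; centre at d = 0.362 m, so I = I_cm + Md² gives I = 0 + (1.7)(0.362)² = 0.22277 kg m².
Thin rod: I_cm = (1/12)ML² = (1/12)(5.57)(0.951)² = 0.41979 kg m²; centre at d = 0.258 m, so I = I_cm + Md² gives I = 0.41979 + (5.57)(0.258)² = 0.79055 kg m².
Total I = 1.1711 kg m²; total mass M = 9.05 kg.
k = √(I/M) = √(1.1711/9.05) = 0.35972 m.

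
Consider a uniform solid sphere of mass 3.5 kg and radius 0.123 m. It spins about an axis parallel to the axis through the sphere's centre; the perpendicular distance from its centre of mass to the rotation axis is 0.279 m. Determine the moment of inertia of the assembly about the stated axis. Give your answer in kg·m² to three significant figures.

0.294

I_cm = (2/5)MR² = (2/5)(3.5)(0.123)² = 0.021181 kg·m²; centre at d = 0.279 m, so the parallel axis theorem gives I = 0.021181 + (3.5)(0.279)² = 0.29362 kg·m².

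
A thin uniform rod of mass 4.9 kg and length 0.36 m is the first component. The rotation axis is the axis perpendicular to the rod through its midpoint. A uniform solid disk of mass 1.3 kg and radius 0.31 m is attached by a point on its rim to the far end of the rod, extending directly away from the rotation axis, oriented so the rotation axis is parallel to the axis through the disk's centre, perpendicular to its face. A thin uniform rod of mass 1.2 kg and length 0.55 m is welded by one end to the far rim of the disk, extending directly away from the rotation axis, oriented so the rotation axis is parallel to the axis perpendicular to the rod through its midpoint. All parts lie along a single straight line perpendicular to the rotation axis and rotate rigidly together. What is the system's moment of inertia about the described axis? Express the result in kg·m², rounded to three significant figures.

Thin rod: I_cm = (1/12)ML² = (1/12)(4.9)(0.36)² = 0.05292 kg·m²; axis through the centre, so I = 0.05292 kg·m².
Solid disk: I_cm = (1/2)MR² = (1/2)(1.3)(0.31)² = 0.062465 kg·m²; centre at d = 0.18 + 0.31 = 0.49 m, so I = I_cm + Md² gives I = 0.062465 + (1.3)(0.49)² = 0.37459 kg·m².
Thin rod: I_cm = (1/12)ML² = (1/12)(1.2)(0.55)² = 0.03025 kg·m²; centre at d = 0.18 + 0.31 + 0.31 + 0.275 = 1.075 m, so I = I_cm + Md² gives I = 0.03025 + (1.2)(1.075)² = 1.417 kg·m².
Total I = 0.05292 + 0.37459 + 1.417 = 1.8445 kg·m².

1.84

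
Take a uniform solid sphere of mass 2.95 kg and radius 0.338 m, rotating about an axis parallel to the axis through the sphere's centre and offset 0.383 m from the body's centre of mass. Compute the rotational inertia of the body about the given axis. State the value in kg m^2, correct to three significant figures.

0.568

I_cm = (2/5)MR² = (2/5)(2.95)(0.338)² = 0.13481 kg m^2; centre at d = 0.383 m, so I = I_cm + Md² gives I = 0.13481 + (2.95)(0.383)² = 0.56754 kg m^2.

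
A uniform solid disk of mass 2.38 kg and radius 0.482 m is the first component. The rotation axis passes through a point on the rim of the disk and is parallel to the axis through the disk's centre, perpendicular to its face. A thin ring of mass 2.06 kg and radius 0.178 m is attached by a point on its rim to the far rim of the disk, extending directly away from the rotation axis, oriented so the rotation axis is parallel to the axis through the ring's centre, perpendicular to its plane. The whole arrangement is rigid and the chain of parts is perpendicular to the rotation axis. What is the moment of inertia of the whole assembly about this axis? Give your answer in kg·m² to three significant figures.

3.58

Solid disk: I_cm = (1/2)MR² = (1/2)(2.38)(0.482)² = 0.27647 kg·m²; centre at d = 0.482 m, so the parallel axis theorem gives I = 0.27647 + (2.38)(0.482)² = 0.8294 kg·m².
Thin ring: I_cm = MR² = (2.06)(0.178)² = 0.065269 kg·m²; centre at d = 0.482 + 0.482 + 0.178 = 1.142 m, so the parallel axis theorem gives I = 0.065269 + (2.06)(1.142)² = 2.7518 kg·m².
Total I = 0.8294 + 2.7518 = 3.5812 kg·m².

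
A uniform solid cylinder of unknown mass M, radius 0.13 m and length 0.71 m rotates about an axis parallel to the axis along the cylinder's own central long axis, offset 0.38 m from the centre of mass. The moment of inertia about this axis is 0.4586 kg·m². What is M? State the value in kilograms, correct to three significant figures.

I = I_cm + Md² = (1/2)MR² + Md² = M·[0.5·(0.13)² + (0.38)²] = M·0.15285.
So M = 0.4586 / 0.15285 = 3.0003 kg.

3.00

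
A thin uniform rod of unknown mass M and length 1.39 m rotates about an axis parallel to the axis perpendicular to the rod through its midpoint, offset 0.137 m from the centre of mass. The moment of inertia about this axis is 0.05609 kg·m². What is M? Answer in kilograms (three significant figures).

I = I_cm + Md² = (1/12)ML² + Md² = M·[0.0833333·(1.39)² + (0.137)²] = M·0.17978.
So M = 0.05609 / 0.17978 = 0.312 kg.

0.312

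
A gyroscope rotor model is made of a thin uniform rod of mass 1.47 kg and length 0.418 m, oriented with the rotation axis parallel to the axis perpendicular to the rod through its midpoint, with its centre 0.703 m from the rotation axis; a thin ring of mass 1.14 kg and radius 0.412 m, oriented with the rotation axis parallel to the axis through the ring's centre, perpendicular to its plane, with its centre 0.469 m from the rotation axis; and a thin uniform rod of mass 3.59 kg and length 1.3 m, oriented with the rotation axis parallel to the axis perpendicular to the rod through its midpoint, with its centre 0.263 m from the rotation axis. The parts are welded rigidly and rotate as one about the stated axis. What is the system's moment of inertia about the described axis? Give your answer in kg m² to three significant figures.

Thin rod: I_cm = (1/12)ML² = (1/12)(1.47)(0.418)² = 0.021404 kg m²; centre at d = 0.703 m, so I = I_cm + Md² gives I = 0.021404 + (1.47)(0.703)² = 0.74789 kg m².
Thin ring: I_cm = MR² = (1.14)(0.412)² = 0.19351 kg m²; centre at d = 0.469 m, so I = I_cm + Md² gives I = 0.19351 + (1.14)(0.469)² = 0.44426 kg m².
Thin rod: I_cm = (1/12)ML² = (1/12)(3.59)(1.3)² = 0.50559 kg m²; centre at d = 0.263 m, so I = I_cm + Md² gives I = 0.50559 + (3.59)(0.263)² = 0.75391 kg m².
Total I = 0.74789 + 0.44426 + 0.75391 = 1.9461 kg m².

1.95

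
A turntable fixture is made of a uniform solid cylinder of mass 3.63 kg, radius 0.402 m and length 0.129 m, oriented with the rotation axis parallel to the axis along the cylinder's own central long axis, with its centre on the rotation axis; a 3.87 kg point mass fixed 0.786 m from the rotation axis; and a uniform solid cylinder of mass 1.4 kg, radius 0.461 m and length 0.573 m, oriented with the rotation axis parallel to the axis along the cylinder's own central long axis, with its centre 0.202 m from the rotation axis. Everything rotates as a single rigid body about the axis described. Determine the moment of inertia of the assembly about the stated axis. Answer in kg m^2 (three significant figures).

Solid cylinder: I_cm = (1/2)MR² = (1/2)(3.63)(0.402)² = 0.29331 kg m^2; axis through the centre, so I = 0.29331 kg m^2.
Point mass: I_cm = 0; centre at d = 0.786 m, so the parallel axis theorem gives I = 0 + (3.87)(0.786)² = 2.3909 kg m^2.
Solid cylinder: I_cm = (1/2)MR² = (1/2)(1.4)(0.461)² = 0.14876 kg m^2; centre at d = 0.202 m, so the parallel axis theorem gives I = 0.14876 + (1.4)(0.202)² = 0.20589 kg m^2.
Total I = 0.29331 + 2.3909 + 0.20589 = 2.8901 kg m^2.

2.89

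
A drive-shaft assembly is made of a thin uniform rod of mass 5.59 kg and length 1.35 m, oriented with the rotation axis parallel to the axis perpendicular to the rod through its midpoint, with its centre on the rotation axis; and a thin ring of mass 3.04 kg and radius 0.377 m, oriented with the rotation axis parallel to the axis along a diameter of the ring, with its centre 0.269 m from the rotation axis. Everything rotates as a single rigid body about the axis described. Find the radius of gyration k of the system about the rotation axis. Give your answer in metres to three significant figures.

0.386

Thin rod: I_cm = (1/12)ML² = (1/12)(5.59)(1.35)² = 0.84898 kg m^2; axis through the centre, so I = 0.84898 kg m^2.
Thin ring: I_cm = (1/2)MR² = (1/2)(3.04)(0.377)² = 0.21604 kg m^2; centre at d = 0.269 m, so I = I_cm + Md² gives I = 0.21604 + (3.04)(0.269)² = 0.43601 kg m^2.
Total I = 1.285 kg m^2; total mass M = 8.63 kg.
k = √(I/M) = √(1.285/8.63) = 0.38587 m.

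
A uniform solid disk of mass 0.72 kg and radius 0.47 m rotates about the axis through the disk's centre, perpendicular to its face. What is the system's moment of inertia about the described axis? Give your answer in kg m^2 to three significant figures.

I_cm = (1/2)MR² = (1/2)(0.72)(0.47)² = 0.079524 kg m^2; axis through the centre, so I = 0.079524 kg m^2.

0.0795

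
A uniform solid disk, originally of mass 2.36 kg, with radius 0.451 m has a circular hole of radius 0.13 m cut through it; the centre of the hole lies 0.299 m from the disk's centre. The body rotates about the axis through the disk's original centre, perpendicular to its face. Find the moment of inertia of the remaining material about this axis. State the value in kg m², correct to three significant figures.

0.221

Unpierced body about its centre: I₀ = (1/2)MR² = (1/2)(2.36)(0.451)² = 0.24001 kg m².
The removed disk has mass m = M·(r/R)² = (2.36)(0.13/0.451)² = 0.19609 kg (same uniform areal density).
Its moment of inertia about the rotation axis (parallel-axis theorem): I_hole = (1/2)mr² + md² = (1/2)(0.19609)(0.13)² + (0.19609)(0.299)² = 0.019187 kg m².
Treating the hole as negative mass, I = I₀ − I_hole = 0.24001 − 0.019187 = 0.22083 kg m².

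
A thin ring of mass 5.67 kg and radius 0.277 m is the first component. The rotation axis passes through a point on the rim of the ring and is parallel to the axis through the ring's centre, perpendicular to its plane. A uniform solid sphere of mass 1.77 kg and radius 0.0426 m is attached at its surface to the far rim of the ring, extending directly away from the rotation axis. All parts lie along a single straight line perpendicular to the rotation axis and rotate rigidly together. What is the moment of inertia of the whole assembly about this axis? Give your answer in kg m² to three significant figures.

Thin ring: I_cm = MR² = (5.67)(0.277)² = 0.43505 kg m²; centre at d = 0.277 m, so the parallel axis theorem gives I = 0.43505 + (5.67)(0.277)² = 0.87011 kg m².
Solid sphere: I_cm = (2/5)MR² = (2/5)(1.77)(0.0426)² = 0.0012849 kg m²; centre at d = 0.277 + 0.277 + 0.0426 = 0.5966 m, so the parallel axis theorem gives I = 0.0012849 + (1.77)(0.5966)² = 0.63128 kg m².
Total I = 0.87011 + 0.63128 = 1.5014 kg m².

1.50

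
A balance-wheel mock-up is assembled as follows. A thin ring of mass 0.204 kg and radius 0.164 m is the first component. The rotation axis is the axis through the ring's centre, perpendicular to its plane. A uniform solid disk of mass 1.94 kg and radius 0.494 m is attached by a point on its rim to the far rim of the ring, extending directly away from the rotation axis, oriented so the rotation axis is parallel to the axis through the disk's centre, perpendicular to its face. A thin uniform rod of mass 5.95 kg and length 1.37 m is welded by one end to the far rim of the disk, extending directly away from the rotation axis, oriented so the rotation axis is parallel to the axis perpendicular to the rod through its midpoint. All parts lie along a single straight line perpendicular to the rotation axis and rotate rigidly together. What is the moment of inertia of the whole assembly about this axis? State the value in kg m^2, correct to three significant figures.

22.1

Thin ring: I_cm = MR² = (0.204)(0.164)² = 0.0054868 kg m^2; axis through the centre, so I = 0.0054868 kg m^2.
Solid disk: I_cm = (1/2)MR² = (1/2)(1.94)(0.494)² = 0.23671 kg m^2; centre at d = 0.164 + 0.494 = 0.658 m, so the parallel axis theorem gives I = 0.23671 + (1.94)(0.658)² = 1.0767 kg m^2.
Thin rod: I_cm = (1/12)ML² = (1/12)(5.95)(1.37)² = 0.93063 kg m^2; centre at d = 0.164 + 0.494 + 0.494 + 0.685 = 1.837 m, so the parallel axis theorem gives I = 0.93063 + (5.95)(1.837)² = 21.009 kg m^2.
Total I = 0.0054868 + 1.0767 + 21.009 = 22.091 kg m^2.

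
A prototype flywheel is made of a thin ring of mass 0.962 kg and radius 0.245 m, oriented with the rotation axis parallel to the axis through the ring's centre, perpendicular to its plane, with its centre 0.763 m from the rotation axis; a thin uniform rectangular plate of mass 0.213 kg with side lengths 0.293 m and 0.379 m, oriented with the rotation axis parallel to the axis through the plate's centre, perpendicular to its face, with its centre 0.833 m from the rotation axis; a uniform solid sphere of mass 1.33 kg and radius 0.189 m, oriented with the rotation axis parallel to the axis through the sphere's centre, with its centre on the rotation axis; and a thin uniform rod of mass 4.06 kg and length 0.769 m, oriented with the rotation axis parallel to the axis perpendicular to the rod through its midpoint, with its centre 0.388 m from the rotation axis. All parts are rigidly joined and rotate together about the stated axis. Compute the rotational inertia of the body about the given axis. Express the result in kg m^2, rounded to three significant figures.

Thin ring: I_cm = MR² = (0.962)(0.245)² = 0.057744 kg m^2; centre at d = 0.763 m, so the parallel axis theorem gives I = 0.057744 + (0.962)(0.763)² = 0.61779 kg m^2.
Rectangular plate: I_cm = (1/12)M(a²+b²) = (1/12)(0.213)[(0.293)² + (0.379)²] = 0.0040734 kg m^2; centre at d = 0.833 m, so the parallel axis theorem gives I = 0.0040734 + (0.213)(0.833)² = 0.15187 kg m^2.
Solid sphere: I_cm = (2/5)MR² = (2/5)(1.33)(0.189)² = 0.019004 kg m^2; axis through the centre, so I = 0.019004 kg m^2.
Thin rod: I_cm = (1/12)ML² = (1/12)(4.06)(0.769)² = 0.20008 kg m^2; centre at d = 0.388 m, so the parallel axis theorem gives I = 0.20008 + (4.06)(0.388)² = 0.81129 kg m^2.
Total I = 0.61779 + 0.15187 + 0.019004 + 0.81129 = 1.6 kg m^2.

1.60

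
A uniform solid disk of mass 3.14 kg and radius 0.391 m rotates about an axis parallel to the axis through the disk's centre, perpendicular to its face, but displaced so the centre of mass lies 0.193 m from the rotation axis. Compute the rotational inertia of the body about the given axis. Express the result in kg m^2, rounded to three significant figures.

I_cm = (1/2)MR² = (1/2)(3.14)(0.391)² = 0.24002 kg m^2; centre at d = 0.193 m, so the parallel axis theorem gives I = 0.24002 + (3.14)(0.193)² = 0.35699 kg m^2.

0.357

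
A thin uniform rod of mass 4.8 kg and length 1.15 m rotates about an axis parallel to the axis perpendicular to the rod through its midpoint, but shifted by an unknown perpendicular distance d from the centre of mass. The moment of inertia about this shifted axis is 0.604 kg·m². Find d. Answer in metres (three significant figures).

About the centre-of-mass axis, I_cm = (1/12)ML² = (1/12)(4.8)(1.15)² = 0.529 kg·m².
Parallel axis theorem: I = I_cm + Md², so Md² = 0.604 − 0.529 = 0.075 kg·m².
d = √(0.075 / 4.8) = 0.125 m.

0.125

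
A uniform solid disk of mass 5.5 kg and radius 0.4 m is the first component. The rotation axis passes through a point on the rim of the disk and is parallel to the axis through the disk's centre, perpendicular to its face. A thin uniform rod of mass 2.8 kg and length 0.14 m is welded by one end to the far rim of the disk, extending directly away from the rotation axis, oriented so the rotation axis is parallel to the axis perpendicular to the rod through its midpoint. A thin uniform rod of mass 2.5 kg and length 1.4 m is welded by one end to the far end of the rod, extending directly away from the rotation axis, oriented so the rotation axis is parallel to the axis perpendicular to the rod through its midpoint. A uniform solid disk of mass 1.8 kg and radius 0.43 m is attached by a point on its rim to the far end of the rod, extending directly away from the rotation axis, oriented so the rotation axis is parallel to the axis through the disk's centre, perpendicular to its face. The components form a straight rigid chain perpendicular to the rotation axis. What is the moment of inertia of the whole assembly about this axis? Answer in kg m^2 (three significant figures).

Solid disk: I_cm = (1/2)MR² = (1/2)(5.5)(0.4)² = 0.44 kg m^2; centre at d = 0.4 m, so I = I_cm + Md² gives I = 0.44 + (5.5)(0.4)² = 1.32 kg m^2.
Thin rod: I_cm = (1/12)ML² = (1/12)(2.8)(0.14)² = 0.0045733 kg m^2; centre at d = 0.4 + 0.4 + 0.07 = 0.87 m, so I = I_cm + Md² gives I = 0.0045733 + (2.8)(0.87)² = 2.1239 kg m^2.
Thin rod: I_cm = (1/12)ML² = (1/12)(2.5)(1.4)² = 0.40833 kg m^2; centre at d = 0.4 + 0.4 + 0.07 + 0.07 + 0.7 = 1.64 m, so I = I_cm + Md² gives I = 0.40833 + (2.5)(1.64)² = 7.1323 kg m^2.
Solid disk: I_cm = (1/2)MR² = (1/2)(1.8)(0.43)² = 0.16641 kg m^2; centre at d = 0.4 + 0.4 + 0.07 + 0.07 + 0.7 + 0.7 + 0.43 = 2.77 m, so I = I_cm + Md² gives I = 0.16641 + (1.8)(2.77)² = 13.978 kg m^2.
Total I = 1.32 + 2.1239 + 7.1323 + 13.978 = 24.554 kg m^2.

24.6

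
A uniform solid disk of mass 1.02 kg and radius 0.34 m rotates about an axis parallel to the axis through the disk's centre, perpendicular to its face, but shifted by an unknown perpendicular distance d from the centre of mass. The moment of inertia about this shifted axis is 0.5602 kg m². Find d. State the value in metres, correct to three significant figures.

About the centre-of-mass axis, I_cm = (1/2)MR² = (1/2)(1.02)(0.34)² = 0.058956 kg m².
Parallel axis theorem: I = I_cm + Md², so Md² = 0.5602 − 0.058956 = 0.50124 kg m².
d = √(0.50124 / 1.02) = 0.70101 m.

0.701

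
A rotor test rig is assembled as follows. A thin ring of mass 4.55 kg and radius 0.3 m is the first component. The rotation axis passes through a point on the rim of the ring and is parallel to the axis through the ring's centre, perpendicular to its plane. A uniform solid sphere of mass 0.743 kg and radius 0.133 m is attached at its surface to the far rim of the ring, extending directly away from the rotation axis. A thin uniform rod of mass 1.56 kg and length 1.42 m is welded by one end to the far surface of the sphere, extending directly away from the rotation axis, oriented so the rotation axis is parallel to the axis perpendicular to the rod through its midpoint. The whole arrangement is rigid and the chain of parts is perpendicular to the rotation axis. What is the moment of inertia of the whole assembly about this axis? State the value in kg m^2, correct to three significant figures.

Thin ring: I_cm = MR² = (4.55)(0.3)² = 0.4095 kg m^2; centre at d = 0.3 m, so the parallel axis theorem gives I = 0.4095 + (4.55)(0.3)² = 0.819 kg m^2.
Solid sphere: I_cm = (2/5)MR² = (2/5)(0.743)(0.133)² = 0.0052572 kg m^2; centre at d = 0.3 + 0.3 + 0.133 = 0.733 m, so the parallel axis theorem gives I = 0.0052572 + (0.743)(0.733)² = 0.40446 kg m^2.
Thin rod: I_cm = (1/12)ML² = (1/12)(1.56)(1.42)² = 0.26213 kg m^2; centre at d = 0.3 + 0.3 + 0.133 + 0.133 + 0.71 = 1.576 m, so the parallel axis theorem gives I = 0.26213 + (1.56)(1.576)² = 4.1368 kg m^2.
Total I = 0.819 + 0.40446 + 4.1368 = 5.3603 kg m^2.

5.36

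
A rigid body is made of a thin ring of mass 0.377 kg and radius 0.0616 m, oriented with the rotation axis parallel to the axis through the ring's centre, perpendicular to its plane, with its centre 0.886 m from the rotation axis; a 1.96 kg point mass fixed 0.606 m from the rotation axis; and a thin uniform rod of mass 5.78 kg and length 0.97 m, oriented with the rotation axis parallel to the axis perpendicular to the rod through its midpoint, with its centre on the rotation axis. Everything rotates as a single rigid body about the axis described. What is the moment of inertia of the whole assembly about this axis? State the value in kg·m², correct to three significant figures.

Thin ring: I_cm = MR² = (0.377)(0.0616)² = 0.0014305 kg·m²; centre at d = 0.886 m, so the parallel axis theorem gives I = 0.0014305 + (0.377)(0.886)² = 0.29737 kg·m².
Point mass: I_cm = 0; centre at d = 0.606 m, so the parallel axis theorem gives I = 0 + (1.96)(0.606)² = 0.71978 kg·m².
Thin rod: I_cm = (1/12)ML² = (1/12)(5.78)(0.97)² = 0.4532 kg·m²; axis through the centre, so I = 0.4532 kg·m².
Total I = 0.29737 + 0.71978 + 0.4532 = 1.4704 kg·m².

1.47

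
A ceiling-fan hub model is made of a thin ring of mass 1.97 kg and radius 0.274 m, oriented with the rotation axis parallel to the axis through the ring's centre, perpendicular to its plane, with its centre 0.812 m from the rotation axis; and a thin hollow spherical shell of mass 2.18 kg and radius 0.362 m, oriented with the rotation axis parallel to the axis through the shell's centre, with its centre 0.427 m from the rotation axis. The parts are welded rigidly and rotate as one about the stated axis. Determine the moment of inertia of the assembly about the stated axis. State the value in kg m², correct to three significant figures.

Thin ring: I_cm = MR² = (1.97)(0.274)² = 0.1479 kg m²; centre at d = 0.812 m, so the parallel axis theorem gives I = 0.1479 + (1.97)(0.812)² = 1.4468 kg m².
Spherical shell: I_cm = (2/3)MR² = (2/3)(2.18)(0.362)² = 0.19045 kg m²; centre at d = 0.427 m, so the parallel axis theorem gives I = 0.19045 + (2.18)(0.427)² = 0.58793 kg m².
Total I = 1.4468 + 0.58793 = 2.0347 kg m².

2.03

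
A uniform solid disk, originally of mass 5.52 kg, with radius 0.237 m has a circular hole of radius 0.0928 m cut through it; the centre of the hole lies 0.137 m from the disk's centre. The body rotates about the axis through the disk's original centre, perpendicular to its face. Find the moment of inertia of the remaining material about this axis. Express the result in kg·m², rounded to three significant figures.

Unpierced body about its centre: I₀ = (1/2)MR² = (1/2)(5.52)(0.237)² = 0.15503 kg·m².
The removed disk has mass m = M·(r/R)² = (5.52)(0.0928/0.237)² = 0.84633 kg (same uniform areal density).
Its moment of inertia about the rotation axis (parallel-axis theorem): I_hole = (1/2)mr² + md² = (1/2)(0.84633)(0.0928)² + (0.84633)(0.137)² = 0.019529 kg·m².
Treating the hole as negative mass, I = I₀ − I_hole = 0.15503 − 0.019529 = 0.1355 kg·m².

0.135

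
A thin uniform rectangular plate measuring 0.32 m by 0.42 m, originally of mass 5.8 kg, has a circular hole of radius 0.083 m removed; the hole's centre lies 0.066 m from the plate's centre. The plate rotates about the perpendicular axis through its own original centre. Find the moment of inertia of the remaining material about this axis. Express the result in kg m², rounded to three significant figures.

0.127

Unpierced body about its centre: I₀ = (1/12)M(a²+b²) = (1/12)(5.8)[(0.32)² + (0.42)²] = 0.13475 kg m².
The removed disk has mass m = M·πr²/(ab) = (5.8)·π(0.083)²/(0.32·0.42) = 0.93397 kg (same uniform areal density).
Its moment of inertia about the rotation axis (parallel-axis theorem): I_hole = (1/2)mr² + md² = (1/2)(0.93397)(0.083)² + (0.93397)(0.066)² = 0.0072855 kg m².
Treating the hole as negative mass, I = I₀ − I_hole = 0.13475 − 0.0072855 = 0.12747 kg m².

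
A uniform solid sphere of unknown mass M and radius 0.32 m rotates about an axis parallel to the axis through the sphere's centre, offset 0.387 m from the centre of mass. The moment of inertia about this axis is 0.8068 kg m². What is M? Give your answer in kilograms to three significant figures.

4.23

I = I_cm + Md² = (2/5)MR² + Md² = M·[0.4·(0.32)² + (0.387)²] = M·0.19073.
So M = 0.8068 / 0.19073 = 4.2301 kg.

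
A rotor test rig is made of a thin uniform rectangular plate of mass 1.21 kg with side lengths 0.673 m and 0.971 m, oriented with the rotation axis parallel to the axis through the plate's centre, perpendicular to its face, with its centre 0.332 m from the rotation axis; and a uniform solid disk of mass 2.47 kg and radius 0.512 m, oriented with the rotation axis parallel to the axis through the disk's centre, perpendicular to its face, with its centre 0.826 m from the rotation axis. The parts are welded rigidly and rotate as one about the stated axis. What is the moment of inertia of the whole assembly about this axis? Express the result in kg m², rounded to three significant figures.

Rectangular plate: I_cm = (1/12)M(a²+b²) = (1/12)(1.21)[(0.673)² + (0.971)²] = 0.14074 kg m²; centre at d = 0.332 m, so I = I_cm + Md² gives I = 0.14074 + (1.21)(0.332)² = 0.27411 kg m².
Solid disk: I_cm = (1/2)MR² = (1/2)(2.47)(0.512)² = 0.32375 kg m²; centre at d = 0.826 m, so I = I_cm + Md² gives I = 0.32375 + (2.47)(0.826)² = 2.009 kg m².
Total I = 0.27411 + 2.009 = 2.2831 kg m².

2.28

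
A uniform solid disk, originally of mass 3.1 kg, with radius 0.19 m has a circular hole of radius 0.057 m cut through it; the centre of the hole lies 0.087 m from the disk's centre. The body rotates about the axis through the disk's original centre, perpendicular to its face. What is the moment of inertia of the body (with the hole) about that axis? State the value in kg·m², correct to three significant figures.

0.0534

Unpierced body about its centre: I₀ = (1/2)MR² = (1/2)(3.1)(0.19)² = 0.055955 kg·m².
The removed disk has mass m = M·(r/R)² = (3.1)(0.057/0.19)² = 0.279 kg (same uniform areal density).
Its moment of inertia about the rotation axis (parallel-axis theorem): I_hole = (1/2)mr² + md² = (1/2)(0.279)(0.057)² + (0.279)(0.087)² = 0.002565 kg·m².
Treating the hole as negative mass, I = I₀ − I_hole = 0.055955 − 0.002565 = 0.05339 kg·m².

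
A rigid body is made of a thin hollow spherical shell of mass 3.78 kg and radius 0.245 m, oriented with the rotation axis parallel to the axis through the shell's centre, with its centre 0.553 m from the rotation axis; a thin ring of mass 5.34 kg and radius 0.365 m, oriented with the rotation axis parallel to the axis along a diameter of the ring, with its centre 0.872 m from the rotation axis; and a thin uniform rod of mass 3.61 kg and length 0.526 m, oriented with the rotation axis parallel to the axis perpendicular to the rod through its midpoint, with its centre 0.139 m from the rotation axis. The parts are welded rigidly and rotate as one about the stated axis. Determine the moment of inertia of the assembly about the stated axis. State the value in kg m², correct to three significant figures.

Spherical shell: I_cm = (2/3)MR² = (2/3)(3.78)(0.245)² = 0.15126 kg m²; centre at d = 0.553 m, so I = I_cm + Md² gives I = 0.15126 + (3.78)(0.553)² = 1.3072 kg m².
Thin ring: I_cm = (1/2)MR² = (1/2)(5.34)(0.365)² = 0.35571 kg m²; centre at d = 0.872 m, so I = I_cm + Md² gives I = 0.35571 + (5.34)(0.872)² = 4.4162 kg m².
Thin rod: I_cm = (1/12)ML² = (1/12)(3.61)(0.526)² = 0.083233 kg m²; centre at d = 0.139 m, so I = I_cm + Md² gives I = 0.083233 + (3.61)(0.139)² = 0.15298 kg m².
Total I = 1.3072 + 4.4162 + 0.15298 = 5.8764 kg m².

5.88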